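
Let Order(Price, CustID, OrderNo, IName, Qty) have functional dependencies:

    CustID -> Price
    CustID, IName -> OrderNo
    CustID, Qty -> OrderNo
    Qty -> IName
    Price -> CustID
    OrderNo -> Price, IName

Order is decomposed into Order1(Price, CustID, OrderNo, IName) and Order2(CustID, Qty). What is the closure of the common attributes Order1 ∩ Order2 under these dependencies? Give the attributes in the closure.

Price, CustID

Order1 ∩ Order2 = {CustID}.
CustID → Price applies, adding Price
Closure: {Price, CustID}.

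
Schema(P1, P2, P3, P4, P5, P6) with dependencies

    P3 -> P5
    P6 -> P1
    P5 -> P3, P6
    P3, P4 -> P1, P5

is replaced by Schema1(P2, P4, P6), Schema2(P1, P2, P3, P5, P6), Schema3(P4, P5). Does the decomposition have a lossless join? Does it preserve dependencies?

Lossless test (chase): Rows 1 and 2 agree on P6; apply P6→P1 and equate their P1 entries. Rows 2 and 3 agree on P5; apply P5→P3, P6 and equate their P3, P6 entries. Rows 1 and 3 agree on P6; apply P6→P1 and equate their P1 entries. No row becomes fully distinguished — the join is lossy.
Dependency preservation: P3, P4 → P1, P5 is not contained in any single fragment, but the restricted closure of its left-hand side across the fragments still reaches the right-hand side; the remaining FDs each lie inside some fragment. All dependencies are preserved.

lossy but dependency-preserving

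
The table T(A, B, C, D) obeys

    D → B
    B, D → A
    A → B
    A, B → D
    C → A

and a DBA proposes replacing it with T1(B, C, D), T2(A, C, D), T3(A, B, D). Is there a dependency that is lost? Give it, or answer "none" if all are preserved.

D → B lies within T1.
B, D → A lies within T3.
A → B lies within T3.
A, B → D lies within T3.
C → A lies within T2.
Every dependency is enforceable on the fragments, so the decomposition is dependency-preserving.

none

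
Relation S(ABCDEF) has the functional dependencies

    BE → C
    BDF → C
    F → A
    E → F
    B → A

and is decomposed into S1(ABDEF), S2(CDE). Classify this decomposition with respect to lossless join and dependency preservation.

Lossless test: (DE)⁺ = {ADEF}, which is a superkey of neither fragment — lossy.
Dependency preservation: the restricted closure of {BE} across the fragments never reaches {C}, so BE → C cannot be enforced without a join — not preserved.

lossy and not dependency-preserving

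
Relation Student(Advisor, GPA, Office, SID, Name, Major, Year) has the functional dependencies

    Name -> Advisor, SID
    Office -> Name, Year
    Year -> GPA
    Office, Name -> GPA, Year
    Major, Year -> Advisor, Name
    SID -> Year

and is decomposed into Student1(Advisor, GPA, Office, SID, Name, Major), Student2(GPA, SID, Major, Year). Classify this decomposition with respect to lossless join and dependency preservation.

Lossless test: (GPA, SID, Major)⁺ = {Advisor, GPA, SID, Name, Major, Year}, which contains all of one fragment — lossless.
Dependency preservation: Office → Name, Year; Office, Name → GPA, Year; Major, Year → Advisor, Name are not contained in any single fragment, but the restricted closure of each left-hand side across the fragments still reaches the right-hand side; the remaining FDs each lie inside some fragment. All dependencies are preserved.

lossless and dependency-preserving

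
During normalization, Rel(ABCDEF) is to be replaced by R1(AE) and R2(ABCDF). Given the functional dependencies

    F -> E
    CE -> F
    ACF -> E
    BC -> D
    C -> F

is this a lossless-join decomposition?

No

Common attributes: R1 ∩ R2 = {A}.
No dependency enlarges {A}, so (A)⁺ = {A}.
The closure contains neither all of R1 = {AE} nor all of R2 = {ABCDF}, so the common attributes are not a superkey of either fragment. The join is lossy.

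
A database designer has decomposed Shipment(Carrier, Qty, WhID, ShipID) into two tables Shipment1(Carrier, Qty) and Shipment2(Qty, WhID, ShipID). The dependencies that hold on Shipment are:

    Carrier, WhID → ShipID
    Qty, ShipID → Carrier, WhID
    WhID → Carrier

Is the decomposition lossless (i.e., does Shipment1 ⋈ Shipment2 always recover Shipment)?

Common attributes: Shipment1 ∩ Shipment2 = {Qty}.
No dependency enlarges {Qty}, so (Qty)⁺ = {Qty}.
The closure contains neither all of Shipment1 = {Carrier, Qty} nor all of Shipment2 = {Qty, WhID, ShipID}, so the common attributes are not a superkey of either fragment. The join is lossy.

No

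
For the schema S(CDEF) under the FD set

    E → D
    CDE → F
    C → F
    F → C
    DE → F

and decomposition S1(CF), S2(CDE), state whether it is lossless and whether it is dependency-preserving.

Lossless test: (C)⁺ = {CF}, which contains all of one fragment — lossless.
Dependency preservation: CDE → F; DE → F are not contained in any single fragment, but the restricted closure of each left-hand side across the fragments still reaches the right-hand side; the remaining FDs each lie inside some fragment. All dependencies are preserved.

lossless and dependency-preserving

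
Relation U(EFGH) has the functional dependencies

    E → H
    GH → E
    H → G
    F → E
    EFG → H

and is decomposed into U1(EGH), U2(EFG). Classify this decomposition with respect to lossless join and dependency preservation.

lossless and dependency-preserving

Lossless test: (EG)⁺ = {EGH}, which contains all of one fragment — lossless.
Dependency preservation: EFG → H is not contained in any single fragment, but the restricted closure of its left-hand side across the fragments still reaches the right-hand side; the remaining FDs each lie inside some fragment. All dependencies are preserved.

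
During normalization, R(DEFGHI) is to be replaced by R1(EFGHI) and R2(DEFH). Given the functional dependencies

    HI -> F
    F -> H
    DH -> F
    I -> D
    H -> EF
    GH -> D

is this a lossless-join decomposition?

No

Common attributes: R1 ∩ R2 = {EFH}.
No dependency enlarges {EFH}, so (EFH)⁺ = {EFH}.
The closure contains neither all of R1 = {EFGHI} nor all of R2 = {DEFH}, so the common attributes are not a superkey of either fragment. The join is lossy.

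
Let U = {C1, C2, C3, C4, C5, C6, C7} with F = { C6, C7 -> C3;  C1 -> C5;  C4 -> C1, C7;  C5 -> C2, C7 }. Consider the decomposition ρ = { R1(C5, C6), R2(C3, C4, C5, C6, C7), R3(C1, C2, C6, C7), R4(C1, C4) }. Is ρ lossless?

Chase test. Columns are C1, C2, C3, C4, C5, C6, C7; row i has aⱼ where attribute j ∈ Ri, else bᵢⱼ.
Initial tableau (one row per fragment):
  row 1: b11 b12 b13 b14 a5 a6 b17
  row 2: b21 b22 a3 a4 a5 a6 a7
  row 3: a1 a2 b33 b34 b35 a6 a7
  row 4: a1 b42 b43 a4 b45 b46 b47
Rows 2 and 3 agree on C6, C7; apply C6, C7→C3 and equate their C3 entries.
Rows 3 and 4 agree on C1; apply C1→C5 and equate their C5 entries.
Rows 2 and 4 agree on C4; apply C4→C1, C7 and equate their C1, C7 entries.
Rows 1 and 2 agree on C5; apply C5→C2, C7 and equate their C2, C7 entries.
Rows 3 and 4 agree on C5; apply C5→C2, C7 and equate their C2, C7 entries.
Rows 1 and 2 agree on C6, C7; apply C6, C7→C3 and equate their C3 entries.
Rows 2 and 3 agree on C1; apply C1→C5 and equate their C5 entries.
Rows 1 and 3 agree on C5; apply C5→C2, C7 and equate their C2, C7 entries.
Row 2 is now all distinguished symbols — the join is lossless.

Yes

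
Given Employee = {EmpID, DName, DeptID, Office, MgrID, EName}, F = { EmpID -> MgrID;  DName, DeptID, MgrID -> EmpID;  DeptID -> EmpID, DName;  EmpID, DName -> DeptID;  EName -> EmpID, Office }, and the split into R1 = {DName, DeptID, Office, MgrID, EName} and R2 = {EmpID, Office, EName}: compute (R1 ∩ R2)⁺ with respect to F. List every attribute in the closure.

EmpID, Office, MgrID, EName

R1 ∩ R2 = {Office, EName}.
EName → EmpID, Office applies, adding EmpID
EmpID → MgrID applies, adding MgrID
Closure: {EmpID, Office, MgrID, EName}.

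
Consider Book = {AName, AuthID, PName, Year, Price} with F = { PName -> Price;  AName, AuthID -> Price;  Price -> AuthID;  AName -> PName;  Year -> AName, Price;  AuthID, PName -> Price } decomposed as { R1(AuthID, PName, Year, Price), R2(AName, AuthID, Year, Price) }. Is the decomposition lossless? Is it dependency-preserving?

Lossless test: (AuthID, Year, Price)⁺ = {AName, AuthID, PName, Year, Price}, which contains all of one fragment — lossless.
Dependency preservation: the restricted closure of {AName} across the fragments never reaches {PName}, so AName → PName cannot be enforced without a join — not preserved.

lossless but not dependency-preserving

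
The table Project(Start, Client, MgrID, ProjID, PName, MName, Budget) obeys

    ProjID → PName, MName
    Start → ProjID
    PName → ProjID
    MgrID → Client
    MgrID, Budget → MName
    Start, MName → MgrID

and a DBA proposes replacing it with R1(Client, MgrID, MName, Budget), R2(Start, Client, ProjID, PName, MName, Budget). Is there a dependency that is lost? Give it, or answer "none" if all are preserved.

Start, MName → MgrID

Check Start, MName → MgrID: no single fragment contains all of {Start, MgrID, MName}, and the restricted closure of {Start, MName} across the fragments never reaches {MgrID}.
ProjID → PName, MName is preserved.
Start → ProjID is preserved.
PName → ProjID is preserved.
MgrID → Client is preserved.
MgrID, Budget → MName is preserved.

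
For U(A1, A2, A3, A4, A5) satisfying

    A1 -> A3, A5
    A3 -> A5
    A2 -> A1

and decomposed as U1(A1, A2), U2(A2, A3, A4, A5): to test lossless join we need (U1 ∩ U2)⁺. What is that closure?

U1 ∩ U2 = {A2}.
A2 → A1 applies, adding A1
A1 → A3, A5 applies, adding A3, A5
Closure: {A1, A2, A3, A5}.

A1, A2, A3, A5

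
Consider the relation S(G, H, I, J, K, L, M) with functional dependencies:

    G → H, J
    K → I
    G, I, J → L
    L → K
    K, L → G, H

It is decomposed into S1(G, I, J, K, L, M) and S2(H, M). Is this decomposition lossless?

Common attributes: S1 ∩ S2 = {M}.
No dependency enlarges {M}, so (M)⁺ = {M}.
The closure contains neither all of S1 = {G, I, J, K, L, M} nor all of S2 = {H, M}, so the common attributes are not a superkey of either fragment. The join is lossy.

No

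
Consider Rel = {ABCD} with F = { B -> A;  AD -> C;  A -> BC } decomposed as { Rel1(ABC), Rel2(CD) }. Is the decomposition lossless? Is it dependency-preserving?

lossy but dependency-preserving

Lossless test: (C)⁺ = {C}, which is a superkey of neither fragment — lossy.
Dependency preservation: AD → C is not contained in any single fragment, but the restricted closure of its left-hand side across the fragments still reaches the right-hand side; the remaining FDs each lie inside some fragment. All dependencies are preserved.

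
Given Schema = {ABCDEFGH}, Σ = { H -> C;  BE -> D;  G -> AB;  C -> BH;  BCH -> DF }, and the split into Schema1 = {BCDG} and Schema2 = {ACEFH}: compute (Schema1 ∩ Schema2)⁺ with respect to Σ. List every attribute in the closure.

BCDFH

Schema1 ∩ Schema2 = {C}.
C → BH applies, adding BH
BCH → DF applies, adding DF
Closure: {BCDFH}.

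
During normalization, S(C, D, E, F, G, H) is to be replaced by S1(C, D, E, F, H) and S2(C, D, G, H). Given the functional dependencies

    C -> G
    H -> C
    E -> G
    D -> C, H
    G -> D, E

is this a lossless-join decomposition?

Common attributes: S1 ∩ S2 = {C, D, H}.
Closure of {C, D, H}: C → G applies, adding G; G → D, E applies, adding E. So (C, D, H)⁺ = {C, D, E, G, H}.
This closure contains every attribute of S2, so S1 ∩ S2 → S2. The join is lossless.

Yes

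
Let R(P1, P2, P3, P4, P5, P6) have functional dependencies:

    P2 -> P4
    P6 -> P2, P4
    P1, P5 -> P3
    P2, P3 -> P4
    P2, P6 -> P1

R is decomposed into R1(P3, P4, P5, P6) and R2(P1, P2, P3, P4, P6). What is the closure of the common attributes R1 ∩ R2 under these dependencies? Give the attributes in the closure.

R1 ∩ R2 = {P3, P4, P6}.
P6 → P2, P4 applies, adding P2
P2, P6 → P1 applies, adding P1
Closure: {P1, P2, P3, P4, P6}.

P1, P2, P3, P4, P6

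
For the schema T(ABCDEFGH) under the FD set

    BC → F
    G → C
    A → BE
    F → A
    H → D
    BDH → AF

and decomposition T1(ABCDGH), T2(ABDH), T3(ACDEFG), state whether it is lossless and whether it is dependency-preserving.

lossless but not dependency-preserving

Lossless test (chase): Rows 1 and 2 agree on A; apply A→BE and equate their BE entries. Rows 1 and 3 agree on A; apply A→BE and equate their BE entries. Rows 1 and 2 agree on BDH; apply BDH→AF and equate their AF entries. Rows 1 and 3 agree on BC; apply BC→F and equate their F entries. Row 1 is now all distinguished symbols — the join is lossless.
Dependency preservation: the restricted closure of {BDH} across the fragments never reaches {AF}, so BDH → AF cannot be enforced without a join — not preserved.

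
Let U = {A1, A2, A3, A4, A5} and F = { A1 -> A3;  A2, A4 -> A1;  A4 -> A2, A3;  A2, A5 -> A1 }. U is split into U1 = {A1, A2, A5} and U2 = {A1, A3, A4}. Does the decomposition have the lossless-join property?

Common attributes: U1 ∩ U2 = {A1}.
Closure of {A1}: A1 → A3 applies, adding A3. So (A1)⁺ = {A1, A3}.
The closure contains neither all of U1 = {A1, A2, A5} nor all of U2 = {A1, A3, A4}, so the common attributes are not a superkey of either fragment. The join is lossy.

No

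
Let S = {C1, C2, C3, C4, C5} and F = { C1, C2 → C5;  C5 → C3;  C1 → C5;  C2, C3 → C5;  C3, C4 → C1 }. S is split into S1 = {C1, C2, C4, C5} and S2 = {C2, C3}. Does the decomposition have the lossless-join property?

Common attributes: S1 ∩ S2 = {C2}.
No dependency enlarges {C2}, so (C2)⁺ = {C2}.
The closure contains neither all of S1 = {C1, C2, C4, C5} nor all of S2 = {C2, C3}, so the common attributes are not a superkey of either fragment. The join is lossy.

No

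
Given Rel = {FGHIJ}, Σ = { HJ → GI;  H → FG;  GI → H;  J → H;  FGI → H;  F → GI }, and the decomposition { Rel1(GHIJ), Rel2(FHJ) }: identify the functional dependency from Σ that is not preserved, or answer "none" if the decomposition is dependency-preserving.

none

HJ → GI lies within Rel1.
H → FG: restricted closure across fragments reaches FG.
GI → H lies within Rel1.
J → H lies within Rel1.
FGI → H: restricted closure across fragments reaches H.
F → GI: restricted closure across fragments reaches GI.
Every dependency is enforceable on the fragments, so the decomposition is dependency-preserving.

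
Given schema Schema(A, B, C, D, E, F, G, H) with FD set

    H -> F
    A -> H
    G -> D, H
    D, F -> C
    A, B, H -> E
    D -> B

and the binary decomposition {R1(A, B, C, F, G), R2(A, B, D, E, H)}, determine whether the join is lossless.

No

Common attributes: R1 ∩ R2 = {A, B}.
Closure of {A, B}: A → H applies, adding H; A, B, H → E applies, adding E; H → F applies, adding F. So (A, B)⁺ = {A, B, E, F, H}.
The closure contains neither all of R1 = {A, B, C, F, G} nor all of R2 = {A, B, D, E, H}, so the common attributes are not a superkey of either fragment. The join is lossy.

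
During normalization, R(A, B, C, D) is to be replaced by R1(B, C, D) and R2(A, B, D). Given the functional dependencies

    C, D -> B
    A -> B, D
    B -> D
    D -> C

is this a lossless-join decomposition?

Common attributes: R1 ∩ R2 = {B, D}.
Closure of {B, D}: D → C applies, adding C. So (B, D)⁺ = {B, C, D}.
This closure contains every attribute of R1, so R1 ∩ R2 → R1. The join is lossless.

Yes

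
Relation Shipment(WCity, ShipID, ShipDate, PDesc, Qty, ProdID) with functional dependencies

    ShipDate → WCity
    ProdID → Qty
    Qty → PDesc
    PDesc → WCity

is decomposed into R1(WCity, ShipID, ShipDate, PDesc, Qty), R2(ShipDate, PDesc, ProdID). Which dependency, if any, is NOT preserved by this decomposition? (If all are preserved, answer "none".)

Check ProdID → Qty: no single fragment contains all of {Qty, ProdID}, and the restricted closure of {ProdID} across the fragments never reaches {Qty}.
ShipDate → WCity is preserved.
Qty → PDesc is preserved.
PDesc → WCity is preserved.

ProdID → Qty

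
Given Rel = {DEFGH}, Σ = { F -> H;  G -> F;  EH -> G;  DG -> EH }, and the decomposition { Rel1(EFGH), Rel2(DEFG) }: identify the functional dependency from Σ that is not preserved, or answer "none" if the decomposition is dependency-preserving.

F → H lies within Rel1.
G → F lies within Rel1.
EH → G lies within Rel1.
DG → EH: restricted closure across fragments reaches EH.
Every dependency is enforceable on the fragments, so the decomposition is dependency-preserving.

none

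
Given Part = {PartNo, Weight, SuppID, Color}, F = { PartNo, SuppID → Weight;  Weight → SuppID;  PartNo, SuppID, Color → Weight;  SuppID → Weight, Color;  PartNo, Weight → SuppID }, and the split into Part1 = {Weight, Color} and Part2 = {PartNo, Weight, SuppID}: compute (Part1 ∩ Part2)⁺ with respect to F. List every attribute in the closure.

Weight, SuppID, Color

Part1 ∩ Part2 = {Weight}.
Weight → SuppID applies, adding SuppID
SuppID → Weight, Color applies, adding Color
Closure: {Weight, SuppID, Color}.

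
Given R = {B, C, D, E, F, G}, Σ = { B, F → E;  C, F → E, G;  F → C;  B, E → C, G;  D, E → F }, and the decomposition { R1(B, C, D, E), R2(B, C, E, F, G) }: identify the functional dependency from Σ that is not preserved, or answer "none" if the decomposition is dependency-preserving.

D, E → F

Check D, E → F: no single fragment contains all of {D, E, F}, and the restricted closure of {D, E} across the fragments never reaches {F}.
B, F → E is preserved.
C, F → E, G is preserved.
F → C is preserved.
B, E → C, G is preserved.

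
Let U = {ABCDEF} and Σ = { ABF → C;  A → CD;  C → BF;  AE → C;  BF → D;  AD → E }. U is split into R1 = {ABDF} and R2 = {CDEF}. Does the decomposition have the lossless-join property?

Common attributes: R1 ∩ R2 = {DF}.
No dependency enlarges {DF}, so (DF)⁺ = {DF}.
The closure contains neither all of R1 = {ABDF} nor all of R2 = {CDEF}, so the common attributes are not a superkey of either fragment. The join is lossy.

No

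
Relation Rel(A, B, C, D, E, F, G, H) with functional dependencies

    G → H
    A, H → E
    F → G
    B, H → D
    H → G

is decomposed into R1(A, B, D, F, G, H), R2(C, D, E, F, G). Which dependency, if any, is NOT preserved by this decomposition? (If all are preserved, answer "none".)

Check A, H → E: no single fragment contains all of {A, E, H}, and the restricted closure of {A, H} across the fragments never reaches {E}.
G → H is preserved.
F → G is preserved.
B, H → D is preserved.
H → G is preserved.

A, H → E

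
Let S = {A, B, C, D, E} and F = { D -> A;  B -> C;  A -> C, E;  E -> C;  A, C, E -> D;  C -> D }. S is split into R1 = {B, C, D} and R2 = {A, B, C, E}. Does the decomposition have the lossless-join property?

Yes

Common attributes: R1 ∩ R2 = {B, C}.
Closure of {B, C}: C → D applies, adding D; D → A applies, adding A; A → C, E applies, adding E. So (B, C)⁺ = {A, B, C, D, E}.
This closure contains every attribute of R1, so R1 ∩ R2 → R1. The join is lossless.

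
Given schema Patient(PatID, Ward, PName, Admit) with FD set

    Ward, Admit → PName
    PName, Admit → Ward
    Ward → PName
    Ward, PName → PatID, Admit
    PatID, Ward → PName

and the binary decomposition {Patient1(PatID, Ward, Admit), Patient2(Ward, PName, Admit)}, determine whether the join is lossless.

Yes

Common attributes: Patient1 ∩ Patient2 = {Ward, Admit}.
Closure of {Ward, Admit}: Ward, Admit → PName applies, adding PName; Ward, PName → PatID, Admit applies, adding PatID. So (Ward, Admit)⁺ = {PatID, Ward, PName, Admit}.
This closure contains every attribute of Patient1, so Patient1 ∩ Patient2 → Patient1. The join is lossless.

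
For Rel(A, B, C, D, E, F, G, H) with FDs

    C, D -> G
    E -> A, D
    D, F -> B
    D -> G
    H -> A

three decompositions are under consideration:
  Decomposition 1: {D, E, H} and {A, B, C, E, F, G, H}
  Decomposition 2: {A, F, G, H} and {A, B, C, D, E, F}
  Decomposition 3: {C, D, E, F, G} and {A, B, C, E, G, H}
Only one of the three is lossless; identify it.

Decomposition 1: common = {E, H}, closure = {A, D, E, G, H} → lossless.
Decomposition 2: common = {A, F}, closure = {A, F} → lossy.
Decomposition 3: common = {C, E, G}, closure = {A, C, D, E, G} → lossy.

Decomposition 1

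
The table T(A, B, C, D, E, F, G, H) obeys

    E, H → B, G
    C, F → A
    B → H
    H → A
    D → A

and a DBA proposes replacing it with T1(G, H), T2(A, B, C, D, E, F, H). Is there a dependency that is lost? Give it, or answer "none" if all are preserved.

Check E, H → B, G: no single fragment contains all of {B, E, G, H}, and the restricted closure of {E, H} across the fragments never reaches {B, G}.
C, F → A is preserved.
B → H is preserved.
H → A is preserved.
D → A is preserved.

E, H → B, G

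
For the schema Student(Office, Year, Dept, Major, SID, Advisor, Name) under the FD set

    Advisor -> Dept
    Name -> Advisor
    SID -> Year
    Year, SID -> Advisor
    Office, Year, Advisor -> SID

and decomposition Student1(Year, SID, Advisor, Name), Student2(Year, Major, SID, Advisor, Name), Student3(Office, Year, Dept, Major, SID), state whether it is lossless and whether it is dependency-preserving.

lossy and not dependency-preserving

Lossless test (chase): Rows 1 and 2 agree on Advisor; apply Advisor→Dept and equate their Dept entries. Rows 1 and 3 agree on Year, SID; apply Year, SID→Advisor and equate their Advisor entries. Rows 1 and 3 agree on Advisor; apply Advisor→Dept and equate their Dept entries. No row becomes fully distinguished — the join is lossy.
Dependency preservation: the restricted closure of {Advisor} across the fragments never reaches {Dept}, so Advisor → Dept cannot be enforced without a join — not preserved.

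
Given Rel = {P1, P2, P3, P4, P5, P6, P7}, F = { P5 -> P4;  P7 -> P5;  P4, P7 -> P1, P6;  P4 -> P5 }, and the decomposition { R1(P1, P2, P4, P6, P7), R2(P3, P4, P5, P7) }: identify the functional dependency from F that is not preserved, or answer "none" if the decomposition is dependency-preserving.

P5 → P4 lies within R2.
P7 → P5 lies within R2.
P4, P7 → P1, P6 lies within R1.
P4 → P5 lies within R2.
Every dependency is enforceable on the fragments, so the decomposition is dependency-preserving.

none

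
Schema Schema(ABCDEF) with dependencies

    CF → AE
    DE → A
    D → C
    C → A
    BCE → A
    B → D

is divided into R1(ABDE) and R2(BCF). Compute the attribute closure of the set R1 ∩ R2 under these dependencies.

ABCD

R1 ∩ R2 = {B}.
B → D applies, adding D
D → C applies, adding C
C → A applies, adding A
Closure: {ABCD}.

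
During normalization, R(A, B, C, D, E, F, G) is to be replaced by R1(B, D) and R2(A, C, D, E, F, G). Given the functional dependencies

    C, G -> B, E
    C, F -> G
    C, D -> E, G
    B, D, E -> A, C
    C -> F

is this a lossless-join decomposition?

No

Common attributes: R1 ∩ R2 = {D}.
No dependency enlarges {D}, so (D)⁺ = {D}.
The closure contains neither all of R1 = {B, D} nor all of R2 = {A, C, D, E, F, G}, so the common attributes are not a superkey of either fragment. The join is lossy.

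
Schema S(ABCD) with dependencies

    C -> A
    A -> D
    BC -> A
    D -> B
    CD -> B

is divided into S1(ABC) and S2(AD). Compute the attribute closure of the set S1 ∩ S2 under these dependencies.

S1 ∩ S2 = {A}.
A → D applies, adding D
D → B applies, adding B
Closure: {ABD}.

ABD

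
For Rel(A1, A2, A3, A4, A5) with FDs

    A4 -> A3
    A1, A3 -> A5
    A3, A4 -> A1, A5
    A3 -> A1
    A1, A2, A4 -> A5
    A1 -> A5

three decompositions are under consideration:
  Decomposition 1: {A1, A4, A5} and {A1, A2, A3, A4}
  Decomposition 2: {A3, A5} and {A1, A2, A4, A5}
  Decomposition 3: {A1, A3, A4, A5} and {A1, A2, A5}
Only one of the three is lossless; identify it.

Decomposition 1

Decomposition 1: common = {A1, A4}, closure = {A1, A3, A4, A5} → lossless.
Decomposition 2: common = {A5}, closure = {A5} → lossy.
Decomposition 3: common = {A1, A5}, closure = {A1, A5} → lossy.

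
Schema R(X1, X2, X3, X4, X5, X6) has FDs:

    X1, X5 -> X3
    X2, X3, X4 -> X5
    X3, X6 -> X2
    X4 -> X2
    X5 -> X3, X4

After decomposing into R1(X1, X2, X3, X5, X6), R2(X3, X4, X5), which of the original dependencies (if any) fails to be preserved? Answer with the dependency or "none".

X4 -> X2

Check X4 → X2: no single fragment contains all of {X2, X4}, and the restricted closure of {X4} across the fragments never reaches {X2}.
X1, X5 → X3 is preserved.
X2, X3, X4 → X5 is preserved.
X3, X6 → X2 is preserved.
X5 → X3, X4 is preserved.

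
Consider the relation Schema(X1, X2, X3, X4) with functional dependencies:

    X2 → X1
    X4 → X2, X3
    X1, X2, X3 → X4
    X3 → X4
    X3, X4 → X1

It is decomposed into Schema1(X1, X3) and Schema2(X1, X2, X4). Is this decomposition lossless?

No

Common attributes: Schema1 ∩ Schema2 = {X1}.
No dependency enlarges {X1}, so (X1)⁺ = {X1}.
The closure contains neither all of Schema1 = {X1, X3} nor all of Schema2 = {X1, X2, X4}, so the common attributes are not a superkey of either fragment. The join is lossy.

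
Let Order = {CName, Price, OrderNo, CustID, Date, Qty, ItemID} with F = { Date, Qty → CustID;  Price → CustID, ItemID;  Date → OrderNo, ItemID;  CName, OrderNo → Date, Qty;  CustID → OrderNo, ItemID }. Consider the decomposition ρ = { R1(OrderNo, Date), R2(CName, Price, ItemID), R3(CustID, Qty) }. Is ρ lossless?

Chase test. Columns are CName, Price, OrderNo, CustID, Date, Qty, ItemID; row i has aⱼ where attribute j ∈ Ri, else bᵢⱼ.
Initial tableau (one row per fragment):
  row 1: b11 b12 a3 b14 a5 b16 b17
  row 2: a1 a2 b23 b24 b25 b26 a7
  row 3: b31 b32 b33 a4 b35 a6 b37
No row becomes fully distinguished — the join is lossy.

No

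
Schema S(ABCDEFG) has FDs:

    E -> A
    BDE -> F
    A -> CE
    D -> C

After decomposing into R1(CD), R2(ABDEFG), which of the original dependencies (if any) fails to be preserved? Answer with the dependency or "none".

A -> CE

Check A → CE: no single fragment contains all of {ACE}, and the restricted closure of {A} across the fragments never reaches {CE}.
E → A is preserved.
BDE → F is preserved.
D → C is preserved.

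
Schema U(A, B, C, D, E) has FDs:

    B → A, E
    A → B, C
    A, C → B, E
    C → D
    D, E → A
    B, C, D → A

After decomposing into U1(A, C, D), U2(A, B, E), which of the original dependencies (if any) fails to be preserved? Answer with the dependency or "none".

Check D, E → A: no single fragment contains all of {A, D, E}, and the restricted closure of {D, E} across the fragments never reaches {A}.
B → A, E is preserved.
A → B, C is preserved.
A, C → B, E is preserved.
C → D is preserved.
B, C, D → A is preserved.

D, E → A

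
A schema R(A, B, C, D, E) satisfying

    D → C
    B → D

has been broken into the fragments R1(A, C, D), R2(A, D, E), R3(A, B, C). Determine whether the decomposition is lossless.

No

Chase test. Columns are A, B, C, D, E; row i has aⱼ where attribute j ∈ Ri, else bᵢⱼ.
Initial tableau (one row per fragment):
  row 1: a1 b12 a3 a4 b15
  row 2: a1 b22 b23 a4 a5
  row 3: a1 a2 a3 b34 b35
Rows 1 and 2 agree on D; apply D→C and equate their C entries.
No row becomes fully distinguished — the join is lossy.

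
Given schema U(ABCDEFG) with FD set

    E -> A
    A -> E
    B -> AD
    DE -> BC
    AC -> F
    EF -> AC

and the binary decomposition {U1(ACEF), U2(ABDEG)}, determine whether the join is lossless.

No

Common attributes: U1 ∩ U2 = {AE}.
No dependency enlarges {AE}, so (AE)⁺ = {AE}.
The closure contains neither all of U1 = {ACEF} nor all of U2 = {ABDEG}, so the common attributes are not a superkey of either fragment. The join is lossy.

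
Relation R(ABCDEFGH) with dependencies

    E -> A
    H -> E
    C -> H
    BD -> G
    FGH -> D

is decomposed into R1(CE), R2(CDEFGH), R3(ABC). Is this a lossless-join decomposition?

Chase test. Columns are ABCDEFGH; row i has aⱼ where attribute j ∈ Ri, else bᵢⱼ.
Initial tableau (one row per fragment):
  row 1: b11 b12 a3 b14 a5 b16 b17 b18
  row 2: b21 b22 a3 a4 a5 a6 a7 a8
  row 3: a1 a2 a3 b34 b35 b36 b37 b38
Rows 1 and 2 agree on E; apply E→A and equate their A entries.
Rows 1 and 2 agree on C; apply C→H and equate their H entries.
Rows 1 and 3 agree on C; apply C→H and equate their H entries.
Rows 1 and 3 agree on H; apply H→E and equate their E entries.
Rows 1 and 3 agree on E; apply E→A and equate their A entries.
No row becomes fully distinguished — the join is lossy.

No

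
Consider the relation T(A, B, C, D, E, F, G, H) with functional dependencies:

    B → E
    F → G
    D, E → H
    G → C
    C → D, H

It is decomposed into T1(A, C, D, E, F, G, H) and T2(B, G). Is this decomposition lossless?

No

Common attributes: T1 ∩ T2 = {G}.
Closure of {G}: G → C applies, adding C; C → D, H applies, adding D, H. So (G)⁺ = {C, D, G, H}.
The closure contains neither all of T1 = {A, C, D, E, F, G, H} nor all of T2 = {B, G}, so the common attributes are not a superkey of either fragment. The join is lossy.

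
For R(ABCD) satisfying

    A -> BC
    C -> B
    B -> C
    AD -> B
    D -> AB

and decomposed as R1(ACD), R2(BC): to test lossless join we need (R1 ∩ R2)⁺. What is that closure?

BC

R1 ∩ R2 = {C}.
C → B applies, adding B
Closure: {BC}.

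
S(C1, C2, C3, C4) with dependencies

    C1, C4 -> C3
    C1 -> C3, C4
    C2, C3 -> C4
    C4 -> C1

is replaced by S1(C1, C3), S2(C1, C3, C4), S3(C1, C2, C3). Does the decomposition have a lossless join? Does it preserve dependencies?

lossless and dependency-preserving

Lossless test (chase): Rows 1 and 2 agree on C1; apply C1→C3, C4 and equate their C3, C4 entries. Rows 1 and 3 agree on C1; apply C1→C3, C4 and equate their C3, C4 entries. Row 3 is now all distinguished symbols — the join is lossless.
Dependency preservation: C2, C3 → C4 is not contained in any single fragment, but the restricted closure of its left-hand side across the fragments still reaches the right-hand side; the remaining FDs each lie inside some fragment. All dependencies are preserved.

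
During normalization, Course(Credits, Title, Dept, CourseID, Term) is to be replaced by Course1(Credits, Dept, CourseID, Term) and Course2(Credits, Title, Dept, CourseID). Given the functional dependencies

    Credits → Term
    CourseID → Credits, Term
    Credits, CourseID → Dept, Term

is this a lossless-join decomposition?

Yes

Common attributes: Course1 ∩ Course2 = {Credits, Dept, CourseID}.
Closure of {Credits, Dept, CourseID}: Credits → Term applies, adding Term. So (Credits, Dept, CourseID)⁺ = {Credits, Dept, CourseID, Term}.
This closure contains every attribute of Course1, so Course1 ∩ Course2 → Course1. The join is lossless.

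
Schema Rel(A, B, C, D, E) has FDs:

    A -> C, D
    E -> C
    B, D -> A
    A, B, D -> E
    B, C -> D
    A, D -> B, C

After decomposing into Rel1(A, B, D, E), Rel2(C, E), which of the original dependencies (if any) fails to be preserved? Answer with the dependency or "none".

Check B, C → D: no single fragment contains all of {B, C, D}, and the restricted closure of {B, C} across the fragments never reaches {D}.
A → C, D is preserved.
E → C is preserved.
B, D → A is preserved.
A, B, D → E is preserved.
A, D → B, C is preserved.

B, C -> D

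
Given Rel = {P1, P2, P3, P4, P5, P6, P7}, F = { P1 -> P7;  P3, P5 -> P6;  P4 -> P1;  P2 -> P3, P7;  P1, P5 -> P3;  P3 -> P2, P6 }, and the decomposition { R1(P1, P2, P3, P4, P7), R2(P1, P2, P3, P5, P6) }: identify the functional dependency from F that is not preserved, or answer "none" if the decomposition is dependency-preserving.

none

P1 → P7 lies within R1.
P3, P5 → P6 lies within R2.
P4 → P1 lies within R1.
P2 → P3, P7 lies within R1.
P1, P5 → P3 lies within R2.
P3 → P2, P6 lies within R2.
Every dependency is enforceable on the fragments, so the decomposition is dependency-preserving.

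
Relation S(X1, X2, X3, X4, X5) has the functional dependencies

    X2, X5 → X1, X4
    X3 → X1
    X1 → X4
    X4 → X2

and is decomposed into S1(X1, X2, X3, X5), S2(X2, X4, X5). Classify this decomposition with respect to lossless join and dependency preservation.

Lossless test: (X2, X5)⁺ = {X1, X2, X4, X5}, which contains all of one fragment — lossless.
Dependency preservation: the restricted closure of {X1} across the fragments never reaches {X4}, so X1 → X4 cannot be enforced without a join — not preserved.

lossless but not dependency-preserving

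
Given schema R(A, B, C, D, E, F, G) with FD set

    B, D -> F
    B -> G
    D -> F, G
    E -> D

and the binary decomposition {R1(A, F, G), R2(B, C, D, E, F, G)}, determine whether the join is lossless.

No

Common attributes: R1 ∩ R2 = {F, G}.
No dependency enlarges {F, G}, so (F, G)⁺ = {F, G}.
The closure contains neither all of R1 = {A, F, G} nor all of R2 = {B, C, D, E, F, G}, so the common attributes are not a superkey of either fragment. The join is lossy.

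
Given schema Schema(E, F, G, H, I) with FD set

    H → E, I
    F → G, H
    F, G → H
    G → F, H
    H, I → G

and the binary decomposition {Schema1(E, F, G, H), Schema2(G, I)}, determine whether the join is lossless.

Yes

Common attributes: Schema1 ∩ Schema2 = {G}.
Closure of {G}: G → F, H applies, adding F, H; H → E, I applies, adding E, I. So (G)⁺ = {E, F, G, H, I}.
This closure contains every attribute of Schema1, so Schema1 ∩ Schema2 → Schema1. The join is lossless.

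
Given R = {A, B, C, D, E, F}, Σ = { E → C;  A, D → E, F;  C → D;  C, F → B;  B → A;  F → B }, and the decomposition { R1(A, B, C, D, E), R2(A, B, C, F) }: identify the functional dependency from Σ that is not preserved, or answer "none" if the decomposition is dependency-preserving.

E → C lies within R1.
A, D → E, F: restricted closure across fragments reaches E, F.
C → D lies within R1.
C, F → B lies within R2.
B → A lies within R1.
F → B lies within R2.
Every dependency is enforceable on the fragments, so the decomposition is dependency-preserving.

none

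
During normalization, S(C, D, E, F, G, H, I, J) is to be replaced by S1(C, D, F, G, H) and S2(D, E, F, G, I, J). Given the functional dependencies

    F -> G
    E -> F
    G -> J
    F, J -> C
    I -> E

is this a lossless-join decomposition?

No

Common attributes: S1 ∩ S2 = {D, F, G}.
Closure of {D, F, G}: G → J applies, adding J; F, J → C applies, adding C. So (D, F, G)⁺ = {C, D, F, G, J}.
The closure contains neither all of S1 = {C, D, F, G, H} nor all of S2 = {D, E, F, G, I, J}, so the common attributes are not a superkey of either fragment. The join is lossy.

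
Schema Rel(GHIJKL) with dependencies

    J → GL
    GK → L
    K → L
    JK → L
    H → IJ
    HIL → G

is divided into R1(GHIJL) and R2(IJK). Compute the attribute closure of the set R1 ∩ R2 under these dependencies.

R1 ∩ R2 = {IJ}.
J → GL applies, adding GL
Closure: {GIJL}.

GIJL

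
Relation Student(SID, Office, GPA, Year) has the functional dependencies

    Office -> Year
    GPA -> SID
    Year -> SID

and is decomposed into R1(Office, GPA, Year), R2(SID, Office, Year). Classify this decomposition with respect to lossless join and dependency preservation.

Lossless test: (Office, Year)⁺ = {SID, Office, Year}, which contains all of one fragment — lossless.
Dependency preservation: the restricted closure of {GPA} across the fragments never reaches {SID}, so GPA → SID cannot be enforced without a join — not preserved.

lossless but not dependency-preserving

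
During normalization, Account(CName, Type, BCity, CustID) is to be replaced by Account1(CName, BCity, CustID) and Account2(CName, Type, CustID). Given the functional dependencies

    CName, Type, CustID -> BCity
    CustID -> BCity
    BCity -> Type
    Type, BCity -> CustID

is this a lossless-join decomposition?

Common attributes: Account1 ∩ Account2 = {CName, CustID}.
Closure of {CName, CustID}: CustID → BCity applies, adding BCity; BCity → Type applies, adding Type. So (CName, CustID)⁺ = {CName, Type, BCity, CustID}.
This closure contains every attribute of Account1, so Account1 ∩ Account2 → Account1. The join is lossless.

Yes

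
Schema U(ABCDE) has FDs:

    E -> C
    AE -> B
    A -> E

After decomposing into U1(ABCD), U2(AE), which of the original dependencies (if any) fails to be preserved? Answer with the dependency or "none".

Check E → C: no single fragment contains all of {CE}, and the restricted closure of {E} across the fragments never reaches {C}.
AE → B is preserved.
A → E is preserved.

E -> C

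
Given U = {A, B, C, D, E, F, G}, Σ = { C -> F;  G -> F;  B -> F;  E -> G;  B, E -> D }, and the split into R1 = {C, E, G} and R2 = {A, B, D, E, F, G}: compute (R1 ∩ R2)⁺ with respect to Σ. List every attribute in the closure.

R1 ∩ R2 = {E, G}.
G → F applies, adding F
Closure: {E, F, G}.

E, F, G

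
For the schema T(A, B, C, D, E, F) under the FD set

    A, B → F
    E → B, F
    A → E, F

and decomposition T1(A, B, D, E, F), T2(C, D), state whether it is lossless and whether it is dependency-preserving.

lossy but dependency-preserving

Lossless test: (D)⁺ = {D}, which is a superkey of neither fragment — lossy.
Dependency preservation: every FD's attributes lie within a single fragment, so each can be enforced locally — preserved.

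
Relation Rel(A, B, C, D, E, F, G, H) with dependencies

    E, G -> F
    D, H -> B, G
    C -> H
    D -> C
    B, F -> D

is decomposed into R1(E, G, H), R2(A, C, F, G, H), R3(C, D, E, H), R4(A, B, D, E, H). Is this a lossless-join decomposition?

No

Chase test. Columns are A, B, C, D, E, F, G, H; row i has aⱼ where attribute j ∈ Ri, else bᵢⱼ.
Initial tableau (one row per fragment):
  row 1: b11 b12 b13 b14 a5 b16 a7 a8
  row 2: a1 b22 a3 b24 b25 a6 a7 a8
  row 3: b31 b32 a3 a4 a5 b36 b37 a8
  row 4: a1 a2 b43 a4 a5 b46 b47 a8
Rows 3 and 4 agree on D, H; apply D, H→B, G and equate their B, G entries.
Rows 3 and 4 agree on D; apply D→C and equate their C entries.
Rows 3 and 4 agree on E, G; apply E, G→F and equate their F entries.
No row becomes fully distinguished — the join is lossy.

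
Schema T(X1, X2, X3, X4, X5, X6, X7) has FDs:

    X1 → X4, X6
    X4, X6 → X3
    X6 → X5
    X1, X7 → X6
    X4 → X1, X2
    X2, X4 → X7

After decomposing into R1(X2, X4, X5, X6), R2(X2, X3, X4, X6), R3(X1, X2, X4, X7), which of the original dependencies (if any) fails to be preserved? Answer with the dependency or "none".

X1 → X4, X6: restricted closure across fragments reaches X4, X6.
X4, X6 → X3 lies within R2.
X6 → X5 lies within R1.
X1, X7 → X6: restricted closure across fragments reaches X6.
X4 → X1, X2 lies within R3.
X2, X4 → X7 lies within R3.
Every dependency is enforceable on the fragments, so the decomposition is dependency-preserving.

none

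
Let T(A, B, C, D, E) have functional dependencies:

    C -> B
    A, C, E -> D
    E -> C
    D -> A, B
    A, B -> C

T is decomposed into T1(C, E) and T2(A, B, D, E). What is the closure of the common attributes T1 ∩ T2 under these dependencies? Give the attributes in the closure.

B, C, E

T1 ∩ T2 = {E}.
E → C applies, adding C
C → B applies, adding B
Closure: {B, C, E}.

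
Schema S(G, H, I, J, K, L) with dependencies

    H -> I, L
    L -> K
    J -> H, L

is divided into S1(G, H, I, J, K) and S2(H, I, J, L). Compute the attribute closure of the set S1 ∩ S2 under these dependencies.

H, I, J, K, L

S1 ∩ S2 = {H, I, J}.
H → I, L applies, adding L
L → K applies, adding K
Closure: {H, I, J, K, L}.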